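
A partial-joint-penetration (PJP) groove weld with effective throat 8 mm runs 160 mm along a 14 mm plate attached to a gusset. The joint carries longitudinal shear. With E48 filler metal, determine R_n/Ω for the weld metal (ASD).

E48XX → F_EXX = 480 MPa.
Effective throat (given) t_e = 8 mm.
A_we = 8 × 160 = 1280 mm².
F_nw = 0.6 F_EXX = 288 MPa.
R_n/Ω = (288 × 1280) / 2.0 × 10⁻³ = 184.3 kN.

R_n/Ω ≈ 184 kN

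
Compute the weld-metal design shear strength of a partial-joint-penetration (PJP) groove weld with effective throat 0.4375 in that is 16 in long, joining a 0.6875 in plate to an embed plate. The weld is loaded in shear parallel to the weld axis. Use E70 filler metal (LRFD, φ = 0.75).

φR_n ≈ 220 kip

E70XX → F_EXX = 70 ksi.
Effective throat (given) t_e = 0.4375 in.
A_we = 0.4375 × 16 = 7 in².
F_nw = 0.6 F_EXX = 42 ksi.
φR_n = 0.75 × 42 × 7 = 220.5 kip.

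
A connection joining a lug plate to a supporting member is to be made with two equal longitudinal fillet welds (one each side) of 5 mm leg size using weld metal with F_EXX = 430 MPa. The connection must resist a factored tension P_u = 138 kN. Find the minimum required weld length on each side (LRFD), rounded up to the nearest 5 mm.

Throat t_e = 0.707 × 5 = 3.535 mm.
φr_n = 0.75 × 0.6 × 430 × 3.535 × 10⁻³ = 0.684 kN/mm.
L_req = P_u / φr_n = 138 / 0.684 = 201.7 mm total.
Per side: 201.7 / 2 = 100.9 mm.
Round up → use L = 105 mm on each side.

L = 105 mm on each side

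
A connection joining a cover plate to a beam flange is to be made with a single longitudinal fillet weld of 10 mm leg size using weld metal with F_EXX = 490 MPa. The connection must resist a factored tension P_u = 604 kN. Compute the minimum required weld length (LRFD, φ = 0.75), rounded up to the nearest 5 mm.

Throat t_e = 0.707 × 10 = 7.07 mm.
φr_n = 0.75 × 0.6 × 490 × 7.07 × 10⁻³ = 1.559 kN/mm.
L_req = P_u / φr_n = 604 / 1.559 = 387.4 mm total.
Round up → use L = 390 mm.

L = 390 mm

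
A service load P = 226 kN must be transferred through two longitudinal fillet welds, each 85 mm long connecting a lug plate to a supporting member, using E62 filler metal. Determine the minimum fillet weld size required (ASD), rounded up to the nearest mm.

E62XX → F_EXX = 620 MPa.
Total weld length L = 170 mm.
Required throat t_e = P × Ω / (0.6 F_EXX × L) = 226 × 2.0 / (0.6 × 620 × 170 × 10⁻³) = 7.147 mm.
Required leg w = t_e / 0.707 = 10.11 mm → use 11 mm.

w = 11 mm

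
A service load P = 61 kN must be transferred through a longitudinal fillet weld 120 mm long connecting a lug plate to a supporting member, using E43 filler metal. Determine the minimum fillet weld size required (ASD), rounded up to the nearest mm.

E43XX → F_EXX = 430 MPa.
Total weld length L = 120 mm.
Required throat t_e = P × Ω / (0.6 F_EXX × L) = 61 × 2.0 / (0.6 × 430 × 120 × 10⁻³) = 3.941 mm.
Required leg w = t_e / 0.707 = 5.574 mm → use 6 mm.

w = 6 mm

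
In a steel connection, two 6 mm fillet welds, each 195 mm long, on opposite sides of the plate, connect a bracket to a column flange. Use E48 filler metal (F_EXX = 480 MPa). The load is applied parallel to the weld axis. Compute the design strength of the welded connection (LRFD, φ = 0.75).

φR_n ≈ 357 kN

Effective throat t_e = 0.707 × 6 = 4.242 mm.
Total length L = 390 mm; A_we = 4.242 × 390 = 1654 mm².
F_nw = 0.6 F_EXX = 0.6 × 480 = 288 MPa.
φR_n = 0.75 × 288 × 1654 × 10⁻³ = 357.3 kN.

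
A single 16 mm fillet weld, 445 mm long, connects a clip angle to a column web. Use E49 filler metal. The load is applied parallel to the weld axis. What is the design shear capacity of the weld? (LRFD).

φR_n ≈ 1110 kN

E49XX → F_EXX = 490 MPa.
Effective throat t_e = 0.707 × 16 = 11.31 mm.
Total length L = 445 mm; A_we = 11.31 × 445 = 5034 mm².
F_nw = 0.6 F_EXX = 0.6 × 490 = 294 MPa.
φR_n = 0.75 × 294 × 5034 × 10⁻³ = 1110 kN.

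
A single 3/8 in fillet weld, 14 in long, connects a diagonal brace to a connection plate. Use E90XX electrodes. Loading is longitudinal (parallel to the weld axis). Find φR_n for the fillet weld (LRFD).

φR_n ≈ 150 kip

E90XX → F_EXX = 90 ksi.
Effective throat t_e = 0.707 × 0.375 = 0.2651 in.
Total length L = 14 in; A_we = 0.2651 × 14 = 3.712 in².
F_nw = 0.6 F_EXX = 0.6 × 90 = 54 ksi.
φR_n = 0.75 × 54 × 3.712 = 150.3 kip.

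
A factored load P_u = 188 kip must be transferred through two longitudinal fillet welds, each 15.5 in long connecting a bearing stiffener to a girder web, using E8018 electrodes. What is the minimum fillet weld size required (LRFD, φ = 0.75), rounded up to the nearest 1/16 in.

E80XX → F_EXX = 80 ksi.
Total weld length L = 31 in.
Required throat t_e = P_u / (φ × 0.6 F_EXX × L) = 188 / (0.75 × 0.6 × 80 × 31) = 0.1685 in.
Required leg w = t_e / 0.707 = 0.2383 in → use 1/4 in.

w = 1/4 in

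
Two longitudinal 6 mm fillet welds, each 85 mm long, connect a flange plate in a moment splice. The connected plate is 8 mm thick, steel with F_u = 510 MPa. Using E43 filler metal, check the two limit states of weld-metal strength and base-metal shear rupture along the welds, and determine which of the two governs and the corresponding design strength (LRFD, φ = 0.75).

E43XX → F_EXX = 430 MPa.
t_e = 0.707 × 6 = 4.242 mm; L = 170 mm.
Weld metal: φR_n = 0.75 × 0.6 × 430 × 4.242 × 170 × 10⁻³ = 139.5 kN.
Base metal (shear rupture): φR_n = 0.75 × 0.6 × 510 × 8 × 170 × 10⁻³ = 312.1 kN.
Governing: weld metal.

φR_n ≈ 140 kN (weld metal governs)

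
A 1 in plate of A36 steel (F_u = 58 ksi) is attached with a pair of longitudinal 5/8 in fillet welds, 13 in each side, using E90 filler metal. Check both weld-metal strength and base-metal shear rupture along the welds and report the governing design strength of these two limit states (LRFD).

E90XX → F_EXX = 90 ksi.
t_e = 0.707 × 0.625 = 0.4419 in; L = 26 in.
Weld metal: φR_n = 0.75 × 0.6 × 90 × 0.4419 × 26 = 465.3 kips.
Base metal (shear rupture): φR_n = 0.75 × 0.6 × 58 × 1 × 26 = 678.6 kips.
Governing: weld metal.

φR_n ≈ 465 kips (weld metal governs)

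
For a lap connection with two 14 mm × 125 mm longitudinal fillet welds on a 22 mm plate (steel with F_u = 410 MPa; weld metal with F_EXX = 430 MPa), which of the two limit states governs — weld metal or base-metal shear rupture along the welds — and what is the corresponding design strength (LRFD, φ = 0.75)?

t_e = 0.707 × 14 = 9.898 mm; L = 250 mm.
Weld metal: φR_n = 0.75 × 0.6 × 430 × 9.898 × 250 × 10⁻³ = 478.8 kN.
Base metal (shear rupture): φR_n = 0.75 × 0.6 × 410 × 22 × 250 × 10⁻³ = 1015 kN.
Governing: weld metal.

φR_n ≈ 479 kN (weld metal governs)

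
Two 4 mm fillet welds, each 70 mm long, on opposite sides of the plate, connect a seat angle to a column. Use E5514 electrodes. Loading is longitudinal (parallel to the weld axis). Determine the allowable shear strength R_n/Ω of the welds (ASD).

R_n/Ω ≈ 65.3 kN

E55XX → F_EXX = 550 MPa.
Effective throat t_e = 0.707 × 4 = 2.828 mm.
Total length L = 140 mm; A_we = 2.828 × 140 = 395.9 mm².
F_nw = 0.6 F_EXX = 0.6 × 550 = 330 MPa.
R_n = 330 × 395.9 × 10⁻³ = 130.7 kN; R_n/Ω = 130.7/2.0 = 65.33 kN.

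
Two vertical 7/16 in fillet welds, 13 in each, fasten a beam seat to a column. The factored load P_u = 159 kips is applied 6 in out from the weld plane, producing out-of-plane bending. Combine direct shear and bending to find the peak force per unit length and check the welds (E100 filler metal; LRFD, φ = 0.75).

E100XX → F_EXX = 100 ksi.
L_w = 2 × 13 = 26 in; section modulus (unit throat) S = 2 × L²/6 = 56.33 in².
Direct shear f_v = P/L_w = 159/26 = 6.115 kip/in.
Moment M = P × e = 159 × 6 = 954 kip·in; bending f_b = M/S = 16.93 kip/in.
f_max = √(f_v² + f_b²) = √(6.115² + 16.93²) = 18.01 kip/in.
φr_n = 0.75 × 0.6 × 100 × (0.707 × 0.4375) = 13.92 kip/in → NOT adequate.

f_max ≈ 18 kip/in; NOT adequate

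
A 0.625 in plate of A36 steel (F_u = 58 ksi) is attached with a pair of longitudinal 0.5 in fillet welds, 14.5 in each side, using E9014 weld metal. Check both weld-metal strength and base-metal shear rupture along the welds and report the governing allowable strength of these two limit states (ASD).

R_n/Ω ≈ 277 kip (weld metal governs)

E90XX → F_EXX = 90 ksi.
t_e = 0.707 × 0.5 = 0.3535 in; L = 29 in.
Weld metal: R_n/Ω = (1/2.0) × 0.6 × 90 × 0.3535 × 29 = 276.8 kip.
Base metal (shear rupture): R_n/Ω = (1/2.0) × 0.6 × 58 × 0.625 × 29 = 315.4 kip.
Governing: weld metal.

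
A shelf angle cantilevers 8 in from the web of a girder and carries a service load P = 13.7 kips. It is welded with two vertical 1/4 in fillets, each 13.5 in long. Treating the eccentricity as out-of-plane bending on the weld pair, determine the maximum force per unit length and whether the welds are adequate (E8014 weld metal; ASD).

f_max ≈ 1.87 kip/in; adequate

E80XX → F_EXX = 80 ksi.
L_w = 2 × 13.5 = 27 in; section modulus (unit throat) S = 2 × L²/6 = 60.75 in².
Direct shear f_v = P/L_w = 13.7/27 = 0.5074 kip/in.
Moment M = P × e = 13.7 × 8 = 109.6 kip·in; bending f_b = M/S = 1.804 kip/in.
f_max = √(f_v² + f_b²) = √(0.5074² + 1.804²) = 1.874 kip/in.
r_n/Ω = (1/2.0) × 0.6 × 80 × (0.707 × 0.25) = 4.242 kip/in → adequate.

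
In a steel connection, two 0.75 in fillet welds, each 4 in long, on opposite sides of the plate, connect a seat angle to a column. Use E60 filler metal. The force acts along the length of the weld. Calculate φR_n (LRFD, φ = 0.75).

E60XX → F_EXX = 60 ksi.
Effective throat t_e = 0.707 × 0.75 = 0.5302 in.
Total length L = 8 in; A_we = 0.5302 × 8 = 4.242 in².
F_nw = 0.6 F_EXX = 0.6 × 60 = 36 ksi.
φR_n = 0.75 × 36 × 4.242 = 114.5 kip.

φR_n ≈ 115 kip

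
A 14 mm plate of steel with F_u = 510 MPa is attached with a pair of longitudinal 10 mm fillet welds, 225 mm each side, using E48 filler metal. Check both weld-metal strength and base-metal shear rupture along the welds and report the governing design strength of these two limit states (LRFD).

φR_n ≈ 687 kN (weld metal governs)

E48XX → F_EXX = 480 MPa.
t_e = 0.707 × 10 = 7.07 mm; L = 450 mm.
Weld metal: φR_n = 0.75 × 0.6 × 480 × 7.07 × 450 × 10⁻³ = 687.2 kN.
Base metal (shear rupture): φR_n = 0.75 × 0.6 × 510 × 14 × 450 × 10⁻³ = 1446 kN.
Governing: weld metal.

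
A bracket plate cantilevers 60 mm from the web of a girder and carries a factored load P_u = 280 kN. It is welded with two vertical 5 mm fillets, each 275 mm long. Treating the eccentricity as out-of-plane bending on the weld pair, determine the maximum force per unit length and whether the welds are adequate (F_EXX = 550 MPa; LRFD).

L_w = 2 × 275 = 550 mm; section modulus (unit throat) S = 2 × L²/6 = 25210 mm².
Direct shear f_v = P/L_w = 280×10³/550 = 509.1 N/mm.
Moment M = P × e = 280×10³ × 60 = 16800000 N·mm; bending f_b = M/S = 666.4 N/mm.
f_max = √(f_v² + f_b²) = √(509.1² + 666.4²) = 838.6 N/mm.
φr_n = 0.75 × 0.6 × 550 × (0.707 × 5) = 874.9 N/mm → adequate.

f_max ≈ 839 N/mm; adequate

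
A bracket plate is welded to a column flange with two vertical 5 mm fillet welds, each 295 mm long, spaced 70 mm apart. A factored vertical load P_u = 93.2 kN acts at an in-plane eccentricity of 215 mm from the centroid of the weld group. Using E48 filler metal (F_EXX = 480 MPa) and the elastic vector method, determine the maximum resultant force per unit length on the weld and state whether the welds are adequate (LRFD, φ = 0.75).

Total weld length L_w = 590 mm. Treat welds as unit-width lines.
Polar moment about centroid: J = 2[d³/12 + d(b/2)²] = 2[295³/12 + 295×35²] = 5001000 mm³.
Direct shear f_v = P/L_w = 93.2×10³ / 590 = 158 N/mm (vertical).
Torsion M = P·e = 93.2×10³ × 215 = 20038000 N·mm.
Critical point at (x, y) = (35, 147.5) from centroid. f_tx = M·y/J = 590.9 N/mm; f_ty = M·x/J = 140.2 N/mm.
Resultant f_max = √[f_tx² + (f_v + f_ty)²] = √[590.9² + (158 + 140.2)²] = 661.9 N/mm.
Capacity per unit length: φr_n = 0.75 × 0.6 × 480 × (0.707 × 5) = 763.6 N/mm.
661.9 ≤ 763.6 → adequate.

f_max ≈ 662 N/mm; adequate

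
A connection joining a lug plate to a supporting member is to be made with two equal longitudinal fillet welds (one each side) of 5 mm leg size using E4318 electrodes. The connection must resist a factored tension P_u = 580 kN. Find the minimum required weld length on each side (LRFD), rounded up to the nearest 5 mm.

E43XX → F_EXX = 430 MPa.
Throat t_e = 0.707 × 5 = 3.535 mm.
φr_n = 0.75 × 0.6 × 430 × 3.535 × 10⁻³ = 0.684 kN/mm.
L_req = P_u / φr_n = 580 / 0.684 = 847.9 mm total.
Per side: 847.9 / 2 = 424 mm.
Round up → use L = 425 mm on each side.

L = 425 mm on each side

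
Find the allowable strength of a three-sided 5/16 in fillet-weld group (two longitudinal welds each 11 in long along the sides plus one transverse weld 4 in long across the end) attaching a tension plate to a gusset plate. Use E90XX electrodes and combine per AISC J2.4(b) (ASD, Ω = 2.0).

E90XX → F_EXX = 90 ksi.
t_e = 0.707 × 0.3125 = 0.2209 in.
R_nwl = 0.6 × 90 × 0.2209 × 22 = 262.5 kip (longitudinal, 2 welds).
R_nwt = 0.6 × 90 × 0.2209 × 4 = 47.72 kip (transverse, base value).
(i) R_nwl + R_nwt = 310.2 kip; (ii) 0.85 R_nwl + 1.5 R_nwt = 294.7 kip.
R_n = max = 310.2 kip [governs: (i)]; R_n/Ω = 155.1 kip.

R_n/Ω ≈ 155 kip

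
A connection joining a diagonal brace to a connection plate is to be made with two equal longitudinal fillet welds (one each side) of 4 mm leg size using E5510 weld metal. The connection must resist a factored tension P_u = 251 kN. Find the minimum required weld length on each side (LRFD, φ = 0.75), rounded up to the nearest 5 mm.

E55XX → F_EXX = 550 MPa.
Throat t_e = 0.707 × 4 = 2.828 mm.
φr_n = 0.75 × 0.6 × 550 × 2.828 × 10⁻³ = 0.6999 kN/mm.
L_req = P_u / φr_n = 251 / 0.6999 = 358.6 mm total.
Per side: 358.6 / 2 = 179.3 mm.
Round up → use L = 180 mm on each side.

L = 180 mm on each side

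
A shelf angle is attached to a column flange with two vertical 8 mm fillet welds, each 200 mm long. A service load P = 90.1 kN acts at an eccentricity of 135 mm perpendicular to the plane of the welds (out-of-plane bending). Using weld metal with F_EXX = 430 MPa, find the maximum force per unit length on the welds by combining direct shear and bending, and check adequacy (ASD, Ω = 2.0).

L_w = 2 × 200 = 400 mm; section modulus (unit throat) S = 2 × L²/6 = 13330 mm².
Direct shear f_v = P/L_w = 90.1×10³/400 = 225.2 N/mm.
Moment M = P × e = 90.1×10³ × 135 = 12164000 N·mm; bending f_b = M/S = 912.3 N/mm.
f_max = √(f_v² + f_b²) = √(225.2² + 912.3²) = 939.7 N/mm.
r_n/Ω = (1/2.0) × 0.6 × 430 × (0.707 × 8) = 729.6 N/mm → NOT adequate.

f_max ≈ 940 N/mm; NOT adequate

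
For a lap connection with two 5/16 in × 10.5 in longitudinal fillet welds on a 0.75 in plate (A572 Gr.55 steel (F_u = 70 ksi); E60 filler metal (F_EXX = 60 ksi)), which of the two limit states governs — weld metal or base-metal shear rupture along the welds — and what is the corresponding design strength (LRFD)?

t_e = 0.707 × 0.3125 = 0.2209 in; L = 21 in.
Weld metal: φR_n = 0.75 × 0.6 × 60 × 0.2209 × 21 = 125.3 kips.
Base metal (shear rupture): φR_n = 0.75 × 0.6 × 70 × 0.75 × 21 = 496.1 kips.
Governing: weld metal.

φR_n ≈ 125 kips (weld metal governs)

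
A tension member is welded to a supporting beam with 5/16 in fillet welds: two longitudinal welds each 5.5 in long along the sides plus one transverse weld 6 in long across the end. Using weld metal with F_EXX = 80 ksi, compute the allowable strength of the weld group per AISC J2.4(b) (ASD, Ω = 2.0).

R_n/Ω ≈ 97.3 kip

t_e = 0.707 × 0.3125 = 0.2209 in.
R_nwl = 0.6 × 80 × 0.2209 × 11 = 116.7 kip (longitudinal, 2 welds).
R_nwt = 0.6 × 80 × 0.2209 × 6 = 63.63 kip (transverse, base value).
(i) R_nwl + R_nwt = 180.3 kip; (ii) 0.85 R_nwl + 1.5 R_nwt = 194.6 kip.
R_n = max = 194.6 kip [governs: (ii)]; R_n/Ω = 97.3 kip.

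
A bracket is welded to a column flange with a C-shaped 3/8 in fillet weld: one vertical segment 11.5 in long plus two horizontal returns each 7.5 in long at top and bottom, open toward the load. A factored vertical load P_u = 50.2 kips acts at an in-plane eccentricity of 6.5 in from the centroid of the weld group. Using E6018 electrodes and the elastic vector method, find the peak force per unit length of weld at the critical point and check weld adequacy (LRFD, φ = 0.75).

E60XX → F_EXX = 60 ksi.
Total weld length L_w = 26.5 in. Treat welds as unit-width lines.
Centroid: x̄ = 2×7.5×3.75 / 26.5 = 2.123 in from the vertical weld.
Polar moment about centroid: J = I_x + I_y = [11.5³/12 + 2×7.5×5.75²] + [11.5×2.123² + 2(7.5³/12 + 7.5×1.627²)] = 784.5 in³.
Direct shear f_v = P/L_w = 50.2 / 26.5 = 1.894 kip/in (vertical).
Torsion M = P·e = 50.2 × 6.5 = 326.3 kip·in.
Critical point at (x, y) = (5.377, 5.75) from centroid. f_tx = M·y/J = 2.392 kip/in; f_ty = M·x/J = 2.237 kip/in.
Resultant f_max = √[f_tx² + (f_v + f_ty)²] = √[2.392² + (1.894 + 2.237)²] = 4.773 kip/in.
Capacity per unit length: φr_n = 0.75 × 0.6 × 60 × (0.707 × 0.375) = 7.158 kip/in.
4.773 ≤ 7.158 → adequate.

f_max ≈ 4.77 kip/in; adequate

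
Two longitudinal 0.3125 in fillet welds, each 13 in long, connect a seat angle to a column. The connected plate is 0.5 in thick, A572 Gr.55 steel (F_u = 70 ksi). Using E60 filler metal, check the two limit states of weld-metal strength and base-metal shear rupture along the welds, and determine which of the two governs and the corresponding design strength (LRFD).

φR_n ≈ 155 kip (weld metal governs)

E60XX → F_EXX = 60 ksi.
t_e = 0.707 × 0.3125 = 0.2209 in; L = 26 in.
Weld metal: φR_n = 0.75 × 0.6 × 60 × 0.2209 × 26 = 155.1 kip.
Base metal (shear rupture): φR_n = 0.75 × 0.6 × 70 × 0.5 × 26 = 409.5 kip.
Governing: weld metal.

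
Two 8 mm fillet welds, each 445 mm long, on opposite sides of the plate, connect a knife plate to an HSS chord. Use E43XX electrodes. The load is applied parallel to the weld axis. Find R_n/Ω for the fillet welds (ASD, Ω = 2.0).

R_n/Ω ≈ 649 kN

E43XX → F_EXX = 430 MPa.
Effective throat t_e = 0.707 × 8 = 5.656 mm.
Total length L = 890 mm; A_we = 5.656 × 890 = 5034 mm².
F_nw = 0.6 F_EXX = 0.6 × 430 = 258 MPa.
R_n = 258 × 5034 × 10⁻³ = 1299 kN; R_n/Ω = 1299/2.0 = 649.4 kN.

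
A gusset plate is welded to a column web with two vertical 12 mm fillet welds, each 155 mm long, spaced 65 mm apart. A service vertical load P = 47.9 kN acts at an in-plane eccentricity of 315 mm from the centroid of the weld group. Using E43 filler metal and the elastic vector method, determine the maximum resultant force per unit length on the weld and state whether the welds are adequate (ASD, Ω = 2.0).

f_max ≈ 1400 N/mm; NOT adequate

E43XX → F_EXX = 430 MPa.
Total weld length L_w = 310 mm. Treat welds as unit-width lines.
Polar moment about centroid: J = 2[d³/12 + d(b/2)²] = 2[155³/12 + 155×32.5²] = 948100 mm³.
Direct shear f_v = P/L_w = 47.9×10³ / 310 = 154.5 N/mm (vertical).
Torsion M = P·e = 47.9×10³ × 315 = 15088000 N·mm.
Critical point at (x, y) = (32.5, 77.5) from centroid. f_tx = M·y/J = 1233 N/mm; f_ty = M·x/J = 517.2 N/mm.
Resultant f_max = √[f_tx² + (f_v + f_ty)²] = √[1233² + (154.5 + 517.2)²] = 1404 N/mm.
Capacity per unit length: r_n/Ω = (1/2.0) × 0.6 × 430 × (0.707 × 12) = 1094 N/mm.
1404 > 1094 → NOT adequate.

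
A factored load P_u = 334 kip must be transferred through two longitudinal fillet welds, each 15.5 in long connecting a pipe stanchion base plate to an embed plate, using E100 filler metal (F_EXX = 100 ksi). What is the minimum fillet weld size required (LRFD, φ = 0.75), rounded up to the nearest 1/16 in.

w = 3/8 in

Total weld length L = 31 in.
Required throat t_e = P_u / (φ × 0.6 F_EXX × L) = 334 / (0.75 × 0.6 × 100 × 31) = 0.2394 in.
Required leg w = t_e / 0.707 = 0.3387 in → use 3/8 in.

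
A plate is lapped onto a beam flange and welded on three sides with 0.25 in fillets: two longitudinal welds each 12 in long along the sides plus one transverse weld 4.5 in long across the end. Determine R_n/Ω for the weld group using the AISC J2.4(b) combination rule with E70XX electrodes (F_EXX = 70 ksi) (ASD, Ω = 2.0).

R_n/Ω ≈ 106 kip

t_e = 0.707 × 0.25 = 0.1767 in.
R_nwl = 0.6 × 70 × 0.1767 × 24 = 178.2 kip (longitudinal, 2 welds).
R_nwt = 0.6 × 70 × 0.1767 × 4.5 = 33.41 kip (transverse, base value).
(i) R_nwl + R_nwt = 211.6 kip; (ii) 0.85 R_nwl + 1.5 R_nwt = 201.5 kip.
R_n = max = 211.6 kip [governs: (i)]; R_n/Ω = 105.8 kip.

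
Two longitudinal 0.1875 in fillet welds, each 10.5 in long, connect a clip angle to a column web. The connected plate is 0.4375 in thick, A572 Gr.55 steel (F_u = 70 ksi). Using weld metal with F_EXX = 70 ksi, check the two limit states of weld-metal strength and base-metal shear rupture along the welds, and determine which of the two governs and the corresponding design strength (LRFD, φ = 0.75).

t_e = 0.707 × 0.1875 = 0.1326 in; L = 21 in.
Weld metal: φR_n = 0.75 × 0.6 × 70 × 0.1326 × 21 = 87.69 kip.
Base metal (shear rupture): φR_n = 0.75 × 0.6 × 70 × 0.4375 × 21 = 289.4 kip.
Governing: weld metal.

φR_n ≈ 87.7 kip (weld metal governs)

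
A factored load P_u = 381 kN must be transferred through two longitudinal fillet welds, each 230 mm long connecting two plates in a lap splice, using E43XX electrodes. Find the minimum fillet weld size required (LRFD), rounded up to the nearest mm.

E43XX → F_EXX = 430 MPa.
Total weld length L = 460 mm.
Required throat t_e = P_u / (φ × 0.6 F_EXX × L) = 381 / (0.75 × 0.6 × 430 × 460 × 10⁻³) = 4.28 mm.
Required leg w = t_e / 0.707 = 6.054 mm → use 7 mm.

w = 7 mm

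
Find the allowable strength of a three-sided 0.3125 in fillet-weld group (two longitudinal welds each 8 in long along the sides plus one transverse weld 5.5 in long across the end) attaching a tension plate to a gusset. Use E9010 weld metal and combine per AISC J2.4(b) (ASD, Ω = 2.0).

R_n/Ω ≈ 130 kips

E90XX → F_EXX = 90 ksi.
t_e = 0.707 × 0.3125 = 0.2209 in.
R_nwl = 0.6 × 90 × 0.2209 × 16 = 190.9 kips (longitudinal, 2 welds).
R_nwt = 0.6 × 90 × 0.2209 × 5.5 = 65.62 kips (transverse, base value).
(i) R_nwl + R_nwt = 256.5 kips; (ii) 0.85 R_nwl + 1.5 R_nwt = 260.7 kips.
R_n = max = 260.7 kips [governs: (ii)]; R_n/Ω = 130.3 kips.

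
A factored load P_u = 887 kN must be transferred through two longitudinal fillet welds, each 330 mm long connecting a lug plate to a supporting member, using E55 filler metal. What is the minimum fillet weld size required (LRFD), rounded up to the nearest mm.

E55XX → F_EXX = 550 MPa.
Total weld length L = 660 mm.
Required throat t_e = P_u / (φ × 0.6 F_EXX × L) = 887 / (0.75 × 0.6 × 550 × 660 × 10⁻³) = 5.43 mm.
Required leg w = t_e / 0.707 = 7.68 mm → use 8 mm.

w = 8 mm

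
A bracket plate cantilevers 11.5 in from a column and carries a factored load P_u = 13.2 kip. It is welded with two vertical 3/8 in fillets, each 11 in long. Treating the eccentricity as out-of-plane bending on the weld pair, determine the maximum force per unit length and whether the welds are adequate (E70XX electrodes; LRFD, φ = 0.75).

f_max ≈ 3.81 kip/in; adequate

E70XX → F_EXX = 70 ksi.
L_w = 2 × 11 = 22 in; section modulus (unit throat) S = 2 × L²/6 = 40.33 in².
Direct shear f_v = P/L_w = 13.2/22 = 0.6 kip/in.
Moment M = P × e = 13.2 × 11.5 = 151.8 kip·in; bending f_b = M/S = 3.764 kip/in.
f_max = √(f_v² + f_b²) = √(0.6² + 3.764²) = 3.811 kip/in.
φr_n = 0.75 × 0.6 × 70 × (0.707 × 0.375) = 8.351 kip/in → adequate.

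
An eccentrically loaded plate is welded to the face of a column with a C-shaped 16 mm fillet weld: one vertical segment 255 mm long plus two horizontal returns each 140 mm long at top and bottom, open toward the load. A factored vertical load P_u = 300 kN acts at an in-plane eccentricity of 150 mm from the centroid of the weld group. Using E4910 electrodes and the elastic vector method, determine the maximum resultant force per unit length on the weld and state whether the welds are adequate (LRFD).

E49XX → F_EXX = 490 MPa.
Total weld length L_w = 535 mm. Treat welds as unit-width lines.
Centroid: x̄ = 2×140×70 / 535 = 36.64 mm from the vertical weld.
Polar moment about centroid: J = I_x + I_y = [255³/12 + 2×140×127.5²] + [255×36.64² + 2(140³/12 + 140×33.36²)] = 7045000 mm³.
Direct shear f_v = P/L_w = 300×10³ / 535 = 560.7 N/mm (vertical).
Torsion M = P·e = 300×10³ × 150 = 45000000 N·mm.
Critical point at (x, y) = (103.4, 127.5) from centroid. f_tx = M·y/J = 814.4 N/mm; f_ty = M·x/J = 660.3 N/mm.
Resultant f_max = √[f_tx² + (f_v + f_ty)²] = √[814.4² + (560.7 + 660.3)²] = 1468 N/mm.
Capacity per unit length: φr_n = 0.75 × 0.6 × 490 × (0.707 × 16) = 2494 N/mm.
1468 ≤ 2494 → adequate.

f_max ≈ 1470 N/mm; adequate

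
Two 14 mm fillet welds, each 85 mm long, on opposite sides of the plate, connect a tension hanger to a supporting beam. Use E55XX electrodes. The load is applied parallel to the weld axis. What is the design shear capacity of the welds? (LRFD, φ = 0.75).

E55XX → F_EXX = 550 MPa.
Effective throat t_e = 0.707 × 14 = 9.898 mm.
Total length L = 170 mm; A_we = 9.898 × 170 = 1683 mm².
F_nw = 0.6 F_EXX = 0.6 × 550 = 330 MPa.
φR_n = 0.75 × 330 × 1683 × 10⁻³ = 416.5 kN.

φR_n ≈ 416 kN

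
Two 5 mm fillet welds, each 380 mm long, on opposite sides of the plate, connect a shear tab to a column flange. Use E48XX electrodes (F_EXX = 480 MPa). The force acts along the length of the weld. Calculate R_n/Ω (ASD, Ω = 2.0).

Effective throat t_e = 0.707 × 5 = 3.535 mm.
Total length L = 760 mm; A_we = 3.535 × 760 = 2687 mm².
F_nw = 0.6 F_EXX = 0.6 × 480 = 288 MPa.
R_n = 288 × 2687 × 10⁻³ = 773.7 kN; R_n/Ω = 773.7/2.0 = 386.9 kN.

R_n/Ω ≈ 387 kN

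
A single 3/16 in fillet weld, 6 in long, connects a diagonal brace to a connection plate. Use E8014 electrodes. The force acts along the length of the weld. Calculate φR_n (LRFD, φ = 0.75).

φR_n ≈ 28.6 kips

E80XX → F_EXX = 80 ksi.
Effective throat t_e = 0.707 × 0.1875 = 0.1326 in.
Total length L = 6 in; A_we = 0.1326 × 6 = 0.7954 in².
F_nw = 0.6 F_EXX = 0.6 × 80 = 48 ksi.
φR_n = 0.75 × 48 × 0.7954 = 28.63 kips.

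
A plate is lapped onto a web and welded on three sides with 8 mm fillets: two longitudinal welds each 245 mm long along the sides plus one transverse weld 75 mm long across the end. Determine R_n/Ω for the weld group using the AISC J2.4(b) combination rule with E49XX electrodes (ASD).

E49XX → F_EXX = 490 MPa.
t_e = 0.707 × 8 = 5.656 mm.
R_nwl = 0.6 × 490 × 5.656 × 490 × 10⁻³ = 814.8 kN (longitudinal, 2 welds).
R_nwt = 0.6 × 490 × 5.656 × 75 × 10⁻³ = 124.7 kN (transverse, base value).
(i) R_nwl + R_nwt = 939.5 kN; (ii) 0.85 R_nwl + 1.5 R_nwt = 879.7 kN.
R_n = max = 939.5 kN [governs: (i)]; R_n/Ω = 469.8 kN.

R_n/Ω ≈ 470 kN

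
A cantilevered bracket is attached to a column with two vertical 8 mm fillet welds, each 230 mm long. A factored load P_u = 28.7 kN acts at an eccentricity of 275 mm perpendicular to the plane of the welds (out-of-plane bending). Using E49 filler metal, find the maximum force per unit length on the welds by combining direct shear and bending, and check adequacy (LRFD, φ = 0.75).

f_max ≈ 452 N/mm; adequate

E49XX → F_EXX = 490 MPa.
L_w = 2 × 230 = 460 mm; section modulus (unit throat) S = 2 × L²/6 = 17630 mm².
Direct shear f_v = P/L_w = 28.7×10³/460 = 62.39 N/mm.
Moment M = P × e = 28.7×10³ × 275 = 7892500 N·mm; bending f_b = M/S = 447.6 N/mm.
f_max = √(f_v² + f_b²) = √(62.39² + 447.6²) = 451.9 N/mm.
φr_n = 0.75 × 0.6 × 490 × (0.707 × 8) = 1247 N/mm → adequate.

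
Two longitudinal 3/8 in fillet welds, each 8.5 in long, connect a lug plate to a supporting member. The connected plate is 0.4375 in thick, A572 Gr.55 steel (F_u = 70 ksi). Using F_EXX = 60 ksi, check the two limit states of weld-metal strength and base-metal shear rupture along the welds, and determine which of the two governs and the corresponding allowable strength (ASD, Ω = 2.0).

R_n/Ω ≈ 81.1 kip (weld metal governs)

t_e = 0.707 × 0.375 = 0.2651 in; L = 17 in.
Weld metal: R_n/Ω = (1/2.0) × 0.6 × 60 × 0.2651 × 17 = 81.13 kip.
Base metal (shear rupture): R_n/Ω = (1/2.0) × 0.6 × 70 × 0.4375 × 17 = 156.2 kip.
Governing: weld metal.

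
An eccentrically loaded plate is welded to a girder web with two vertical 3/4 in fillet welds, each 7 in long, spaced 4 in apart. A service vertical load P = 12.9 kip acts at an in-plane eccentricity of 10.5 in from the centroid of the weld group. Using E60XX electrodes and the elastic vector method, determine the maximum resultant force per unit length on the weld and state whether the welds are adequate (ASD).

f_max ≈ 5.34 kip/in; adequate

E60XX → F_EXX = 60 ksi.
Total weld length L_w = 14 in. Treat welds as unit-width lines.
Polar moment about centroid: J = 2[d³/12 + d(b/2)²] = 2[7³/12 + 7×2²] = 113.2 in³.
Direct shear f_v = P/L_w = 12.9 / 14 = 0.9214 kip/in (vertical).
Torsion M = P·e = 12.9 × 10.5 = 135.45 kip·in.
Critical point at (x, y) = (2, 3.5) from centroid. f_tx = M·y/J = 4.189 kip/in; f_ty = M·x/J = 2.394 kip/in.
Resultant f_max = √[f_tx² + (f_v + f_ty)²] = √[4.189² + (0.9214 + 2.394)²] = 5.342 kip/in.
Capacity per unit length: r_n/Ω = (1/2.0) × 0.6 × 60 × (0.707 × 0.75) = 9.544 kip/in.
5.342 ≤ 9.544 → adequate.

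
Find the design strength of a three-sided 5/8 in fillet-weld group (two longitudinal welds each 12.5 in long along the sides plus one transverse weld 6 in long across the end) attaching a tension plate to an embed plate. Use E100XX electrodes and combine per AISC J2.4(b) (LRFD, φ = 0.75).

φR_n ≈ 616 kips

E100XX → F_EXX = 100 ksi.
t_e = 0.707 × 0.625 = 0.4419 in.
R_nwl = 0.6 × 100 × 0.4419 × 25 = 662.8 kips (longitudinal, 2 welds).
R_nwt = 0.6 × 100 × 0.4419 × 6 = 159.1 kips (transverse, base value).
(i) R_nwl + R_nwt = 821.9 kips; (ii) 0.85 R_nwl + 1.5 R_nwt = 802 kips.
R_n = max = 821.9 kips [governs: (i)]; φR_n = 616.4 kips.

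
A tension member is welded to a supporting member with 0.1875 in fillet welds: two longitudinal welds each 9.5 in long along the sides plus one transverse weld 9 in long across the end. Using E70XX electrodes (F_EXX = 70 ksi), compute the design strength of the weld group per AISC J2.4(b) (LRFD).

φR_n ≈ 124 kips

t_e = 0.707 × 0.1875 = 0.1326 in.
R_nwl = 0.6 × 70 × 0.1326 × 19 = 105.8 kips (longitudinal, 2 welds).
R_nwt = 0.6 × 70 × 0.1326 × 9 = 50.11 kips (transverse, base value).
(i) R_nwl + R_nwt = 155.9 kips; (ii) 0.85 R_nwl + 1.5 R_nwt = 165.1 kips.
R_n = max = 165.1 kips [governs: (ii)]; φR_n = 123.8 kips.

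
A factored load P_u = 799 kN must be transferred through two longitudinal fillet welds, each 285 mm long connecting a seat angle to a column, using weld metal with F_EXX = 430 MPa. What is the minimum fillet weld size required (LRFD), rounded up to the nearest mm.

w = 11 mm

Total weld length L = 570 mm.
Required throat t_e = P_u / (φ × 0.6 F_EXX × L) = 799 / (0.75 × 0.6 × 430 × 570 × 10⁻³) = 7.244 mm.
Required leg w = t_e / 0.707 = 10.25 mm → use 11 mm.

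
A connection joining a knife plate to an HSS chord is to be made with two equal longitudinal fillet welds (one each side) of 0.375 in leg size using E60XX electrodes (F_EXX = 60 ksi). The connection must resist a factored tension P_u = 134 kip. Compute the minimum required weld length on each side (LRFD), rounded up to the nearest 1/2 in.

L = 9.5 in on each side

Throat t_e = 0.707 × 0.375 = 0.2651 in.
φr_n = 0.75 × 0.6 × 60 × 0.2651 = 7.158 kip/in.
L_req = P_u / φr_n = 134 / 7.158 = 18.72 in total.
Per side: 18.72 / 2 = 9.36 in.
Round up → use L = 9.5 in on each side.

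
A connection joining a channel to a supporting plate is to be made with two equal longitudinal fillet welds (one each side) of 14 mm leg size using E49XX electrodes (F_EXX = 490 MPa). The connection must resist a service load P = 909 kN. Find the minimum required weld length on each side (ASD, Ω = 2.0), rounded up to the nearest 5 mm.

Throat t_e = 0.707 × 14 = 9.898 mm.
r_n/Ω = (0.6 × 490 × 9.898) / 2.0 = 1455 N/mm = 1.455 kN/mm.
L_req = P / (r_n/Ω) = 909 / 1.455 = 624.7 mm total.
Per side: 624.7 / 2 = 312.4 mm.
Round up → use L = 315 mm on each side.

L = 315 mm on each side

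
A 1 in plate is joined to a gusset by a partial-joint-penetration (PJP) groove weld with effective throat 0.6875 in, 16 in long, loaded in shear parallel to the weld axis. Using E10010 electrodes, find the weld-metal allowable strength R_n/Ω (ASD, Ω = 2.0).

E100XX → F_EXX = 100 ksi.
Effective throat (given) t_e = 0.6875 in.
A_we = 0.6875 × 16 = 11 in².
F_nw = 0.6 F_EXX = 60 ksi.
R_n/Ω = (60 × 11) / 2.0 = 330 kips.

R_n/Ω ≈ 330 kips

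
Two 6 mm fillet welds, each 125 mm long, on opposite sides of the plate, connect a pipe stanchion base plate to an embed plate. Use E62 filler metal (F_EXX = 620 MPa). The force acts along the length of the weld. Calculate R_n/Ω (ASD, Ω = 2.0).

R_n/Ω ≈ 197 kN

Effective throat t_e = 0.707 × 6 = 4.242 mm.
Total length L = 250 mm; A_we = 4.242 × 250 = 1060 mm².
F_nw = 0.6 F_EXX = 0.6 × 620 = 372 MPa.
R_n = 372 × 1060 × 10⁻³ = 394.5 kN; R_n/Ω = 394.5/2.0 = 197.3 kN.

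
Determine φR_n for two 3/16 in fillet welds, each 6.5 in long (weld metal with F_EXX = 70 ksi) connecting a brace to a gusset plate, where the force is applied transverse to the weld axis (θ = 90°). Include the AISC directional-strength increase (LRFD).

φR_n ≈ 81.4 kip

t_e = 0.707 × 0.1875 = 0.1326 in; A_we = 0.1326 × 13 = 1.723 in².
Directional factor: 1.0 + 0.5 sin^1.5(90°) = 1.5.
F_nw = 0.6 × 70 × 1.5 = 63 ksi.
φR_n = 0.75 × 63 × 1.723 = 81.43 kip.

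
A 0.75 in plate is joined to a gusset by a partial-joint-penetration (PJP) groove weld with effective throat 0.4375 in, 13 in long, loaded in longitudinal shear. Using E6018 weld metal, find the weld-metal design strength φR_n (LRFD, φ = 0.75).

E60XX → F_EXX = 60 ksi.
Effective throat (given) t_e = 0.4375 in.
A_we = 0.4375 × 13 = 5.688 in².
F_nw = 0.6 F_EXX = 36 ksi.
φR_n = 0.75 × 36 × 5.688 = 153.6 kips.

φR_n ≈ 154 kips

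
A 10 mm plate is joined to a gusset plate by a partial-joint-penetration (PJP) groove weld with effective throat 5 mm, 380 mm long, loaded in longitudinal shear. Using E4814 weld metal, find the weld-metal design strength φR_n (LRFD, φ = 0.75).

E48XX → F_EXX = 480 MPa.
Effective throat (given) t_e = 5 mm.
A_we = 5 × 380 = 1900 mm².
F_nw = 0.6 F_EXX = 288 MPa.
φR_n = 0.75 × 288 × 1900 × 10⁻³ = 410.4 kN.

φR_n ≈ 410 kN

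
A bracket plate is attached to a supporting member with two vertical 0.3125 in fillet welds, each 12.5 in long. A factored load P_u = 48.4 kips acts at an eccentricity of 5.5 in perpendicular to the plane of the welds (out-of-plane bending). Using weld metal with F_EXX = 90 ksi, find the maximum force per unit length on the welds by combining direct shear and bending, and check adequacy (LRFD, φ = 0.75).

L_w = 2 × 12.5 = 25 in; section modulus (unit throat) S = 2 × L²/6 = 52.08 in².
Direct shear f_v = P/L_w = 48.4/25 = 1.936 kip/in.
Moment M = P × e = 48.4 × 5.5 = 266.2 kip·in; bending f_b = M/S = 5.111 kip/in.
f_max = √(f_v² + f_b²) = √(1.936² + 5.111²) = 5.465 kip/in.
φr_n = 0.75 × 0.6 × 90 × (0.707 × 0.3125) = 8.948 kip/in → adequate.

f_max ≈ 5.47 kip/in; adequate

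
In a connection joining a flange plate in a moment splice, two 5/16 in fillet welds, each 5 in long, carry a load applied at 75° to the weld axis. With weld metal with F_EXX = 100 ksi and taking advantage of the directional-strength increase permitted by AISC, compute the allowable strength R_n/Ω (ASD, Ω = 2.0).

R_n/Ω ≈ 97.7 kip

t_e = 0.707 × 0.3125 = 0.2209 in; A_we = 0.2209 × 10 = 2.209 in².
Directional factor: 1.0 + 0.5 sin^1.5(75°) = 1.475.
F_nw = 0.6 × 100 × 1.475 = 88.48 ksi.
R_n/Ω = (88.48 × 2.209) / 2.0 = 97.74 kip.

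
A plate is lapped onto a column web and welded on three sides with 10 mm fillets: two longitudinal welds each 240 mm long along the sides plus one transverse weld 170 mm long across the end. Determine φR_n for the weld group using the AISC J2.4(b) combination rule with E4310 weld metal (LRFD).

E43XX → F_EXX = 430 MPa.
t_e = 0.707 × 10 = 7.07 mm.
R_nwl = 0.6 × 430 × 7.07 × 480 × 10⁻³ = 875.5 kN (longitudinal, 2 welds).
R_nwt = 0.6 × 430 × 7.07 × 170 × 10⁻³ = 310.1 kN (transverse, base value).
(i) R_nwl + R_nwt = 1186 kN; (ii) 0.85 R_nwl + 1.5 R_nwt = 1209 kN.
R_n = max = 1209 kN [governs: (ii)]; φR_n = 907 kN.

φR_n ≈ 907 kN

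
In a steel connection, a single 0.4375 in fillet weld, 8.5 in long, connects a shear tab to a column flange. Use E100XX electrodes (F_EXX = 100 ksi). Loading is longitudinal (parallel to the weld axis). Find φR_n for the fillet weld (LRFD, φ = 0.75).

Effective throat t_e = 0.707 × 0.4375 = 0.3093 in.
Total length L = 8.5 in; A_we = 0.3093 × 8.5 = 2.629 in².
F_nw = 0.6 F_EXX = 0.6 × 100 = 60 ksi.
φR_n = 0.75 × 60 × 2.629 = 118.3 kips.

φR_n ≈ 118 kips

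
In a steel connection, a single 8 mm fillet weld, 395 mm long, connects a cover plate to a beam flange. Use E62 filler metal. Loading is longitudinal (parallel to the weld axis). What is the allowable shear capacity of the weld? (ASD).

E62XX → F_EXX = 620 MPa.
Effective throat t_e = 0.707 × 8 = 5.656 mm.
Total length L = 395 mm; A_we = 5.656 × 395 = 2234 mm².
F_nw = 0.6 F_EXX = 0.6 × 620 = 372 MPa.
R_n = 372 × 2234 × 10⁻³ = 831.1 kN; R_n/Ω = 831.1/2.0 = 415.5 kN.

R_n/Ω ≈ 416 kN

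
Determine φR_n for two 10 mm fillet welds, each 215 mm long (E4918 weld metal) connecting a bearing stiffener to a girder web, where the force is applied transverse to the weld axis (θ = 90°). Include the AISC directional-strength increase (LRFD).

E49XX → F_EXX = 490 MPa.
t_e = 0.707 × 10 = 7.07 mm; A_we = 7.07 × 430 = 3040 mm².
Directional factor: 1.0 + 0.5 sin^1.5(90°) = 1.5.
F_nw = 0.6 × 490 × 1.5 = 441 MPa.
φR_n = 0.75 × 441 × 3040 × 10⁻³ = 1006 kN.

φR_n ≈ 1010 kN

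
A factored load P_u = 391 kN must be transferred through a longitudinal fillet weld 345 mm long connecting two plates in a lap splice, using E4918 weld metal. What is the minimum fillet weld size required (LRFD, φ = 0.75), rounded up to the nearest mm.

w = 8 mm

E49XX → F_EXX = 490 MPa.
Total weld length L = 345 mm.
Required throat t_e = P_u / (φ × 0.6 F_EXX × L) = 391 / (0.75 × 0.6 × 490 × 345 × 10⁻³) = 5.14 mm.
Required leg w = t_e / 0.707 = 7.27 mm → use 8 mm.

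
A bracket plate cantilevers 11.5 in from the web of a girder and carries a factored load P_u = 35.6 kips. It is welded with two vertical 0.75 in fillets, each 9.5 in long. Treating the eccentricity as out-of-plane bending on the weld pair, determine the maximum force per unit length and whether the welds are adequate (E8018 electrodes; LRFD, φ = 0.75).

E80XX → F_EXX = 80 ksi.
L_w = 2 × 9.5 = 19 in; section modulus (unit throat) S = 2 × L²/6 = 30.08 in².
Direct shear f_v = P/L_w = 35.6/19 = 1.874 kip/in.
Moment M = P × e = 35.6 × 11.5 = 409.4 kip·in; bending f_b = M/S = 13.61 kip/in.
f_max = √(f_v² + f_b²) = √(1.874² + 13.61²) = 13.74 kip/in.
φr_n = 0.75 × 0.6 × 80 × (0.707 × 0.75) = 19.09 kip/in → adequate.

f_max ≈ 13.7 kip/in; adequate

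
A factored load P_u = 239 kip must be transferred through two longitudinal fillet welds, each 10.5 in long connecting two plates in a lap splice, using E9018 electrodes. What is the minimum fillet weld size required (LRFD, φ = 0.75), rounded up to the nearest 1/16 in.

w = 7/16 in

E90XX → F_EXX = 90 ksi.
Total weld length L = 21 in.
Required throat t_e = P_u / (φ × 0.6 F_EXX × L) = 239 / (0.75 × 0.6 × 90 × 21) = 0.281 in.
Required leg w = t_e / 0.707 = 0.3975 in → use 7/16 in.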